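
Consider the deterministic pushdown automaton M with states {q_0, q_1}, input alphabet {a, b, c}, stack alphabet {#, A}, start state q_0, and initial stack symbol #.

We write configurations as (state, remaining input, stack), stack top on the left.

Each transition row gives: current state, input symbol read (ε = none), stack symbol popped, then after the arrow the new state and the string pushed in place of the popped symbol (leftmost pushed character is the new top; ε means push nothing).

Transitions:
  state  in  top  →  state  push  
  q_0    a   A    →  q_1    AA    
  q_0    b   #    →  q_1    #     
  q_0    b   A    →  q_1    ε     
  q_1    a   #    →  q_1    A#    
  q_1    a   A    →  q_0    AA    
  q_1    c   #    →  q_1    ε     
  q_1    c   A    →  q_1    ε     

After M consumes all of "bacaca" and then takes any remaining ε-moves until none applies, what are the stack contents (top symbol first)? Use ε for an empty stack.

A#

(q_0, bacaca, #)
  read b, top #: go to q_1, push # → (q_1, acaca, #)
  read a, top #: go to q_1, push A# → (q_1, caca, A#)
  read c, top A: go to q_1, push ε → (q_1, aca, #)
  read a, top #: go to q_1, push A# → (q_1, ca, A#)
  read c, top A: go to q_1, push ε → (q_1, a, #)
  read a, top #: go to q_1, push A# → (q_1, ε, A#)
All input consumed in state q_1 with stack A#.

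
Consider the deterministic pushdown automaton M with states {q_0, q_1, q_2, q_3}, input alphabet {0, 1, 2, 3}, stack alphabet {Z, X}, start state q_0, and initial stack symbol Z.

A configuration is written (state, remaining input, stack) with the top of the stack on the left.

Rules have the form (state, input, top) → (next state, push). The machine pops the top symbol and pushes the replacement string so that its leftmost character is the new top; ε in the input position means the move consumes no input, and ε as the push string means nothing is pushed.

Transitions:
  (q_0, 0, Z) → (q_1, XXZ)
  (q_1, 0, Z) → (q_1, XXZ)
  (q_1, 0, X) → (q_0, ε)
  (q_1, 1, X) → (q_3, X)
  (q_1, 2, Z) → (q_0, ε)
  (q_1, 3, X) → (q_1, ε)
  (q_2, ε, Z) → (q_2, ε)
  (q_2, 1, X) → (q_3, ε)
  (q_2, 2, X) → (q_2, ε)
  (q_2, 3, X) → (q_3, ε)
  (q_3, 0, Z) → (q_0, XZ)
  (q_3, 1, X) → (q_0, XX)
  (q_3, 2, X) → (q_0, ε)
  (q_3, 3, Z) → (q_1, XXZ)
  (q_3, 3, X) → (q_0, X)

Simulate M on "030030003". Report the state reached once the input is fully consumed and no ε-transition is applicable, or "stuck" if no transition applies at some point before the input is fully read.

(q_0, 030030003, Z) ⊢ (q_1, 30030003, XXZ) ⊢ (q_1, 0030003, XZ) ⊢ (q_0, 030003, Z) ⊢ (q_1, 30003, XXZ) ⊢ (q_1, 0003, XZ) ⊢ (q_0, 003, Z) ⊢ (q_1, 03, XXZ) ⊢ (q_0, 3, XZ)
No transition for (q_0, 3, top X); M blocks with input 3 remaining.

stuck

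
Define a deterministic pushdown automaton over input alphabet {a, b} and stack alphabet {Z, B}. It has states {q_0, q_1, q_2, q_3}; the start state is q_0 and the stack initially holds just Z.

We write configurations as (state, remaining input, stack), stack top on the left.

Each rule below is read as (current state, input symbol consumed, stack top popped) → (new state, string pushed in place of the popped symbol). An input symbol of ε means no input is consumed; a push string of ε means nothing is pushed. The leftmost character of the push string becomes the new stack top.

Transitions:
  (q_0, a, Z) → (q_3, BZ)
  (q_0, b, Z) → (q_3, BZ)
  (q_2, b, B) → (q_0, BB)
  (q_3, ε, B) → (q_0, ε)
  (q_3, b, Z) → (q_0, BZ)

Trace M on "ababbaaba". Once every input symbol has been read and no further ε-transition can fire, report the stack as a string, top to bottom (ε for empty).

Z

(q_0, ababbaaba, Z)
  read a, top Z: go to q_3, push BZ → (q_3, babbaaba, BZ)
  ε-move, top B: go to q_0, push ε → (q_0, babbaaba, Z)
  read b, top Z: go to q_3, push BZ → (q_3, abbaaba, BZ)
  ε-move, top B: go to q_0, push ε → (q_0, abbaaba, Z)
  read a, top Z: go to q_3, push BZ → (q_3, bbaaba, BZ)
  ε-move, top B: go to q_0, push ε → (q_0, bbaaba, Z)
  read b, top Z: go to q_3, push BZ → (q_3, baaba, BZ)
  ε-move, top B: go to q_0, push ε → (q_0, baaba, Z)
  read b, top Z: go to q_3, push BZ → (q_3, aaba, BZ)
  ε-move, top B: go to q_0, push ε → (q_0, aaba, Z)
  read a, top Z: go to q_3, push BZ → (q_3, aba, BZ)
  ε-move, top B: go to q_0, push ε → (q_0, aba, Z)
  read a, top Z: go to q_3, push BZ → (q_3, ba, BZ)
  ε-move, top B: go to q_0, push ε → (q_0, ba, Z)
  read b, top Z: go to q_3, push BZ → (q_3, a, BZ)
  ε-move, top B: go to q_0, push ε → (q_0, a, Z)
  read a, top Z: go to q_3, push BZ → (q_3, ε, BZ)
  ε-move, top B: go to q_0, push ε → (q_0, ε, Z)
All input consumed in state q_0 with stack Z.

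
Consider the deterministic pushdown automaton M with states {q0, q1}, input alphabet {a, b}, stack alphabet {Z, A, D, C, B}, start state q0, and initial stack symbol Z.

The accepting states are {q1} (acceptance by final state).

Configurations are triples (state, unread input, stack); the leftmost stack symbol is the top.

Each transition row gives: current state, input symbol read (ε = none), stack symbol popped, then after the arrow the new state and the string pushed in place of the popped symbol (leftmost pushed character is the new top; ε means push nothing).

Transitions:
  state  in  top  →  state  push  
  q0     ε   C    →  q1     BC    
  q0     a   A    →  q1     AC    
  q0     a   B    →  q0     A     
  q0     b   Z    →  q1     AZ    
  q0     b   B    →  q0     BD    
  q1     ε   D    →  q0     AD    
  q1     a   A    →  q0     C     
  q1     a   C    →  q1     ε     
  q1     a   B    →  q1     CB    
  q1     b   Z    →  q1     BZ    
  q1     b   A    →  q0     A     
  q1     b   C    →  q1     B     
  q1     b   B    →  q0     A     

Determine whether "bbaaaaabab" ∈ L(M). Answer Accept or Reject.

Accept

(q0, bbaaaaabab, Z)
  read b, top Z: go to q1, push AZ → (q1, baaaaabab, AZ)
  read b, top A: go to q0, push A → (q0, aaaaabab, AZ)
  read a, top A: go to q1, push AC → (q1, aaaabab, ACZ)
  read a, top A: go to q0, push C → (q0, aaabab, CCZ)
  ε-move, top C: go to q1, push BC → (q1, aaabab, BCCZ)
  read a, top B: go to q1, push CB → (q1, aabab, CBCCZ)
  read a, top C: go to q1, push ε → (q1, abab, BCCZ)
  read a, top B: go to q1, push CB → (q1, bab, CBCCZ)
  read b, top C: go to q1, push B → (q1, ab, BBCCZ)
  read a, top B: go to q1, push CB → (q1, b, CBBCCZ)
  read b, top C: go to q1, push B → (q1, ε, BBBCCZ)
All input consumed; state q1 ∈ F.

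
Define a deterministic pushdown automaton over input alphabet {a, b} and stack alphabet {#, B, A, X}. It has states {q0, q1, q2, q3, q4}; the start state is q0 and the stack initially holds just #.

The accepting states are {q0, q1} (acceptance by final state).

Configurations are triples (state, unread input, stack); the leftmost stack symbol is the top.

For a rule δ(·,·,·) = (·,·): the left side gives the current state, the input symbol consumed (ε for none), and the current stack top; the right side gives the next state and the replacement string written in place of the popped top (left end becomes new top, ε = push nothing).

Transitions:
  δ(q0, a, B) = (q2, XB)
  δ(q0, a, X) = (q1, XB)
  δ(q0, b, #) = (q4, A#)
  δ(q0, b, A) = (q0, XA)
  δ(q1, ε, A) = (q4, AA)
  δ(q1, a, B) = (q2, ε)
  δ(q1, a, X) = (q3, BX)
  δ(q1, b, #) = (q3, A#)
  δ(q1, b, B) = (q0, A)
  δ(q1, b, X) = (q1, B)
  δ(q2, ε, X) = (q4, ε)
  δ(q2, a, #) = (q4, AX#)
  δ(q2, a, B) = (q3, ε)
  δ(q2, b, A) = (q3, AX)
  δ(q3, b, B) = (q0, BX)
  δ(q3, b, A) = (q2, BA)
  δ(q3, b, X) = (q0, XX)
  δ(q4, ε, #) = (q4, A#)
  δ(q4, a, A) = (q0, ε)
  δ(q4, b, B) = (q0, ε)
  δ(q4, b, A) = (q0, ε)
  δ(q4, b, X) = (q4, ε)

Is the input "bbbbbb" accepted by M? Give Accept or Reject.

Accept

(q0, bbbbbb, #)
  read b, top #: go to q4, push A# → (q4, bbbbb, A#)
  read b, top A: go to q0, push ε → (q0, bbbb, #)
  read b, top #: go to q4, push A# → (q4, bbb, A#)
  read b, top A: go to q0, push ε → (q0, bb, #)
  read b, top #: go to q4, push A# → (q4, b, A#)
  read b, top A: go to q0, push ε → (q0, ε, #)
All input consumed; state q0 ∈ F.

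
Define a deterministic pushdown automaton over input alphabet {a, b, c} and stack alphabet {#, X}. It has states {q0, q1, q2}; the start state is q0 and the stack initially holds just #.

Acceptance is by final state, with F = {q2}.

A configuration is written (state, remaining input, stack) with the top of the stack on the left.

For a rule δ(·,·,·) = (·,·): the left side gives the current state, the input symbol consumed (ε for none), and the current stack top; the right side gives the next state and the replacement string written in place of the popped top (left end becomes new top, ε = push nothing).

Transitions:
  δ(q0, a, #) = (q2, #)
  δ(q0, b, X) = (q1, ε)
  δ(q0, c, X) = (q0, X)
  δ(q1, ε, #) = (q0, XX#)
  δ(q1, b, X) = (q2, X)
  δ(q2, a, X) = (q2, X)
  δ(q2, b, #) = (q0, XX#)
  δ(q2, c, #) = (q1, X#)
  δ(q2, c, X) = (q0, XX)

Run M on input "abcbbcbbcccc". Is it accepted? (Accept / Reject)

(q0, abcbbcbbcccc, #)
  read a, top #: go to q2, push # → (q2, bcbbcbbcccc, #)
  read b, top #: go to q0, push XX# → (q0, cbbcbbcccc, XX#)
  read c, top X: go to q0, push X → (q0, bbcbbcccc, XX#)
  read b, top X: go to q1, push ε → (q1, bcbbcccc, X#)
  read b, top X: go to q2, push X → (q2, cbbcccc, X#)
  read c, top X: go to q0, push XX → (q0, bbcccc, XX#)
  read b, top X: go to q1, push ε → (q1, bcccc, X#)
  read b, top X: go to q2, push X → (q2, cccc, X#)
  read c, top X: go to q0, push XX → (q0, ccc, XX#)
  read c, top X: go to q0, push X → (q0, cc, XX#)
  read c, top X: go to q0, push X → (q0, c, XX#)
  read c, top X: go to q0, push X → (q0, ε, XX#)
All input consumed; state q0 ∉ F and no further ε-move applies.

Reject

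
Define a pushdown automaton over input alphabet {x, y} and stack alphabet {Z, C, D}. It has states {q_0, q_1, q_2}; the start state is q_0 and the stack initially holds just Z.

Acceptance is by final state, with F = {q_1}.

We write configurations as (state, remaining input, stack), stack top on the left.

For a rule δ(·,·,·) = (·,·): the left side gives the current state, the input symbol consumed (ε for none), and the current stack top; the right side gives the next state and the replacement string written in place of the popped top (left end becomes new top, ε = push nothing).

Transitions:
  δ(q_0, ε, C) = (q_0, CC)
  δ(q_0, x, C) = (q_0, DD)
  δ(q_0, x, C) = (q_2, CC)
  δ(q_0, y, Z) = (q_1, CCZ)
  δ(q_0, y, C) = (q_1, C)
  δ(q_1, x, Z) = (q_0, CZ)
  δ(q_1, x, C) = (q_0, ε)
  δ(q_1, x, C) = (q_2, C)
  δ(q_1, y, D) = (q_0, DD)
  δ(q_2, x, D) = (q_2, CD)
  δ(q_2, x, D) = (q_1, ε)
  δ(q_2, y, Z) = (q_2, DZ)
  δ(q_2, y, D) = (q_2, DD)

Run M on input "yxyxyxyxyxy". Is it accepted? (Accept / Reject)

One accepting computation: (q_0, yxyxyxyxyxy, Z) ⊢ (q_1, xyxyxyxyxy, CCZ) ⊢ (q_0, yxyxyxyxy, CZ) ⊢ (q_1, xyxyxyxy, CZ) ⊢ (q_0, yxyxyxy, Z) ⊢ (q_1, xyxyxy, CCZ) ⊢ (q_0, yxyxy, CZ) ⊢ (q_1, xyxy, CZ) ⊢ (q_0, yxy, Z) ⊢ (q_1, xy, CCZ) ⊢ (q_0, y, CZ) ⊢ (q_1, ε, CZ)
All input consumed and state q_1 ∈ F.

Accept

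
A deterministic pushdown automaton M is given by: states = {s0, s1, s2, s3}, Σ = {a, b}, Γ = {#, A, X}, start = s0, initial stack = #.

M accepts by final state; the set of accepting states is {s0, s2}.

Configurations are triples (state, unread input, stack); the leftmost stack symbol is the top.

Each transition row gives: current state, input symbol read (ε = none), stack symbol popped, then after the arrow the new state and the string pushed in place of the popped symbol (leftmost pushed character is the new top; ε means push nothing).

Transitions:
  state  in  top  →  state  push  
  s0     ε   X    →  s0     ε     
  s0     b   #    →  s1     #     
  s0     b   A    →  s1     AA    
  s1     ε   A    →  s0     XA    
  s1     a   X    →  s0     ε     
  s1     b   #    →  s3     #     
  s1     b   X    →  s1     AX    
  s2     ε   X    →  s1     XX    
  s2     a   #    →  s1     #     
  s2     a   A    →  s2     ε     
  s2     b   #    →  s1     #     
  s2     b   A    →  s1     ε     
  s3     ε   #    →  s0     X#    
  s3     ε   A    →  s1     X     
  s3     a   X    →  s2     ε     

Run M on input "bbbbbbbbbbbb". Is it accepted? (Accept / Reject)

(s0, bbbbbbbbbbbb, #) ⊢ (s1, bbbbbbbbbbb, #) ⊢ (s3, bbbbbbbbbb, #) ⊢ (s0, bbbbbbbbbb, X#) ⊢ (s0, bbbbbbbbbb, #) ⊢ (s1, bbbbbbbbb, #) ⊢ (s3, bbbbbbbb, #) ⊢ (s0, bbbbbbbb, X#) ⊢ (s0, bbbbbbbb, #) ⊢ (s1, bbbbbbb, #) ⊢ (s3, bbbbbb, #) ⊢ (s0, bbbbbb, X#) ⊢ (s0, bbbbbb, #) ⊢ (s1, bbbbb, #) ⊢ (s3, bbbb, #) ⊢ (s0, bbbb, X#) ⊢ (s0, bbbb, #) ⊢ (s1, bbb, #) ⊢ (s3, bb, #) ⊢ (s0, bb, X#) ⊢ (s0, bb, #) ⊢ (s1, b, #) ⊢ (s3, ε, #) ⊢ (s0, ε, X#)
All input consumed; state s0 ∈ F.

Accept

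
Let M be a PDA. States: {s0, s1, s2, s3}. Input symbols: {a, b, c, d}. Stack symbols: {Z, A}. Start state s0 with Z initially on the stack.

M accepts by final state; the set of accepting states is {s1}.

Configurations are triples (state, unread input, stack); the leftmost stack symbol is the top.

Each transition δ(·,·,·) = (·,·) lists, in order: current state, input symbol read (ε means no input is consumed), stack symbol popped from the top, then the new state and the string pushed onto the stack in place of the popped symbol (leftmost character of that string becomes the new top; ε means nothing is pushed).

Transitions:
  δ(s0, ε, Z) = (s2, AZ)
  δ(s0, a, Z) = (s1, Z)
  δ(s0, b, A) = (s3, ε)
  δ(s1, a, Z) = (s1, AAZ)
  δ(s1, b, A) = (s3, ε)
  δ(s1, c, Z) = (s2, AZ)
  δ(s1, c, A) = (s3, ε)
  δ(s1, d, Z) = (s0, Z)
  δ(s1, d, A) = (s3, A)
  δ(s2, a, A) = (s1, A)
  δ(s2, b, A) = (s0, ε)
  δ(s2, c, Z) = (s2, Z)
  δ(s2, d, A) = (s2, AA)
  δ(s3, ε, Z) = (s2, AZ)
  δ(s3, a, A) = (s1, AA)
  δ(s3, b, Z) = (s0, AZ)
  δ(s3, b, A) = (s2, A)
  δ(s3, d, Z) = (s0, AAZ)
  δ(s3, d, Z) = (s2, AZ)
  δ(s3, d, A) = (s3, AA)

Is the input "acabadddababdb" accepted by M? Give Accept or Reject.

Reject

No computation consumes all input and reaches a final state.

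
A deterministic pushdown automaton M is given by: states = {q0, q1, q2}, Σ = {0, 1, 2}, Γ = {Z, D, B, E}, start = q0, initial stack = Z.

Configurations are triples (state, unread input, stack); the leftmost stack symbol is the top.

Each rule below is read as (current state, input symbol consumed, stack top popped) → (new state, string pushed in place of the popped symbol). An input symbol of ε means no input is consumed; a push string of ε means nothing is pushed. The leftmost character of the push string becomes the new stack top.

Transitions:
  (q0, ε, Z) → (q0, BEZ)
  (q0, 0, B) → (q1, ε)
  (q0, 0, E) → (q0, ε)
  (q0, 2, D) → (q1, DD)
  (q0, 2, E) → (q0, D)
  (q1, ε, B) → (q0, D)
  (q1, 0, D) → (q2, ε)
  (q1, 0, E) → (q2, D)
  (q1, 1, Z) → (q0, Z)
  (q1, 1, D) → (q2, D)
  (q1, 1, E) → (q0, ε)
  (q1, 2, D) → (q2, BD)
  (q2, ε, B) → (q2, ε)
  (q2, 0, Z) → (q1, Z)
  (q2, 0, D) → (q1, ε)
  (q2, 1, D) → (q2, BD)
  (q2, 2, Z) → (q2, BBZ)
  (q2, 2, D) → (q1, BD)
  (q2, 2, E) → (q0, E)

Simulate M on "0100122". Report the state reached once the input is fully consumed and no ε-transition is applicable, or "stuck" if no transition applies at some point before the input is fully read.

q1

(q0, 0100122, Z) ⊢ (q0, 0100122, BEZ) ⊢ (q1, 100122, EZ) ⊢ (q0, 00122, Z) ⊢ (q0, 00122, BEZ) ⊢ (q1, 0122, EZ) ⊢ (q2, 122, DZ) ⊢ (q2, 22, BDZ) ⊢ (q2, 22, DZ) ⊢ (q1, 2, BDZ) ⊢ (q0, 2, DDZ) ⊢ (q1, ε, DDDZ)
All input consumed; M is in state q1.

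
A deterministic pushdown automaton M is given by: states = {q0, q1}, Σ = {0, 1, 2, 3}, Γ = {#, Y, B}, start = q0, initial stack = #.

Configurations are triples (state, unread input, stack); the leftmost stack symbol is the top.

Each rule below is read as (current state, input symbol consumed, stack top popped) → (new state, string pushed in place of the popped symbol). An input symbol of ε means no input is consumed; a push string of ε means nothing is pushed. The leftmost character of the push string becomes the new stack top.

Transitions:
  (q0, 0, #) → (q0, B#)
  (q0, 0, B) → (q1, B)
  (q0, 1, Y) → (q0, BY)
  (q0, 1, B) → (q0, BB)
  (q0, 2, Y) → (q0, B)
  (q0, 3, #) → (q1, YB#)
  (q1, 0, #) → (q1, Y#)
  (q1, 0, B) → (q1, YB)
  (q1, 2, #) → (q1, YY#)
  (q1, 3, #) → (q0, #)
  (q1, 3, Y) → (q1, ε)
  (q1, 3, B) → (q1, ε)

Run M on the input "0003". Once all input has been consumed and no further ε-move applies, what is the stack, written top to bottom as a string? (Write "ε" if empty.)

B#

(q0, 0003, #) ⊢ (q0, 003, B#) ⊢ (q1, 03, B#) ⊢ (q1, 3, YB#) ⊢ (q1, ε, B#)
All input consumed in state q1 with stack B#.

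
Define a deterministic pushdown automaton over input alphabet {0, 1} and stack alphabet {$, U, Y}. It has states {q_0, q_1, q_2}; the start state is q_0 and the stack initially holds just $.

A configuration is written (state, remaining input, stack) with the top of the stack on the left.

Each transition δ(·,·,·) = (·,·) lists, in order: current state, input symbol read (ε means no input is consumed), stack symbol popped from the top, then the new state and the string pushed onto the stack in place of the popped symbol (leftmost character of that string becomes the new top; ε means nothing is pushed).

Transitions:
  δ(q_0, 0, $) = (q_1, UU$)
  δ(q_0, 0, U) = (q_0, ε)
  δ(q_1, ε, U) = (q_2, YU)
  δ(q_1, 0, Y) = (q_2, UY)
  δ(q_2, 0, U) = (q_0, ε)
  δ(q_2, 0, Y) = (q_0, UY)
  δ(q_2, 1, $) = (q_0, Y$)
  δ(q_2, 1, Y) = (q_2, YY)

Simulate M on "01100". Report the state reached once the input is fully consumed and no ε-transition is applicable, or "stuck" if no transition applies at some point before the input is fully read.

(q_0, 01100, $) ⊢ (q_1, 1100, UU$) ⊢ (q_2, 1100, YUU$) ⊢ (q_2, 100, YYUU$) ⊢ (q_2, 00, YYYUU$) ⊢ (q_0, 0, UYYYUU$) ⊢ (q_0, ε, YYYUU$)
All input consumed; M is in state q_0.

q_0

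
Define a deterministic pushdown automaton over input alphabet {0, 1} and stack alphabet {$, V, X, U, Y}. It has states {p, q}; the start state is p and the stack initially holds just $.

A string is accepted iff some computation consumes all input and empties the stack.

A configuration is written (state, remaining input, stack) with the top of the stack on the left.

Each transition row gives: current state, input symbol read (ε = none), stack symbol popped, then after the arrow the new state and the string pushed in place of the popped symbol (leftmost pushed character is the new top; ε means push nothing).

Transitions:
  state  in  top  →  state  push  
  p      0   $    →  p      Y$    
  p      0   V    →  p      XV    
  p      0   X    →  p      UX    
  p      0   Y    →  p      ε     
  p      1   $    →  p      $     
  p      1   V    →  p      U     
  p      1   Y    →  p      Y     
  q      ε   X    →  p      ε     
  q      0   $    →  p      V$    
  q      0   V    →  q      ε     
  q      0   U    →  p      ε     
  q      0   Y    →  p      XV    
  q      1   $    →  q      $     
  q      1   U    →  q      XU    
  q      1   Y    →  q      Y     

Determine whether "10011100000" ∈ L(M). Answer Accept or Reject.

(p, 10011100000, $) ⊢ (p, 0011100000, $) ⊢ (p, 011100000, Y$) ⊢ (p, 11100000, $) ⊢ (p, 1100000, $) ⊢ (p, 100000, $) ⊢ (p, 00000, $) ⊢ (p, 0000, Y$) ⊢ (p, 000, $) ⊢ (p, 00, Y$) ⊢ (p, 0, $) ⊢ (p, ε, Y$)
All input consumed; stack is Y$, not empty, and no further ε-move applies.

Reject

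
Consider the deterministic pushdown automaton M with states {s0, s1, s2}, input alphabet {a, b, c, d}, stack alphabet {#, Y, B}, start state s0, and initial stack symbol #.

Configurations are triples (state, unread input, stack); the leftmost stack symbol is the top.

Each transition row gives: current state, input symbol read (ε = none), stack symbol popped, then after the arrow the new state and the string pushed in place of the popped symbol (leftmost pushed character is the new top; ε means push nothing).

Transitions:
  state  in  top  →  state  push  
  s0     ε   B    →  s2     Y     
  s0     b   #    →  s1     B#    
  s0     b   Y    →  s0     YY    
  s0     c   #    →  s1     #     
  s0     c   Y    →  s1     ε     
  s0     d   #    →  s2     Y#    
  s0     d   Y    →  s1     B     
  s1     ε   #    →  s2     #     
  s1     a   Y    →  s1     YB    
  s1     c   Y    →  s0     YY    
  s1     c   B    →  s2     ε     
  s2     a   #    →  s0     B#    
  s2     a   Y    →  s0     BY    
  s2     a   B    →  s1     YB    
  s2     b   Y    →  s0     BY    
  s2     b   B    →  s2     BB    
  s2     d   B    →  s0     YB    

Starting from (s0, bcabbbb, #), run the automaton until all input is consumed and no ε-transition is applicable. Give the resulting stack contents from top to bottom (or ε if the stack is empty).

YYYYY#

(s0, bcabbbb, #) ⊢ (s1, cabbbb, B#) ⊢ (s2, abbbb, #) ⊢ (s0, bbbb, B#) ⊢ (s2, bbbb, Y#) ⊢ (s0, bbb, BY#) ⊢ (s2, bbb, YY#) ⊢ (s0, bb, BYY#) ⊢ (s2, bb, YYY#) ⊢ (s0, b, BYYY#) ⊢ (s2, b, YYYY#) ⊢ (s0, ε, BYYYY#) ⊢ (s2, ε, YYYYY#)
All input consumed in state s2 with stack YYYYY#.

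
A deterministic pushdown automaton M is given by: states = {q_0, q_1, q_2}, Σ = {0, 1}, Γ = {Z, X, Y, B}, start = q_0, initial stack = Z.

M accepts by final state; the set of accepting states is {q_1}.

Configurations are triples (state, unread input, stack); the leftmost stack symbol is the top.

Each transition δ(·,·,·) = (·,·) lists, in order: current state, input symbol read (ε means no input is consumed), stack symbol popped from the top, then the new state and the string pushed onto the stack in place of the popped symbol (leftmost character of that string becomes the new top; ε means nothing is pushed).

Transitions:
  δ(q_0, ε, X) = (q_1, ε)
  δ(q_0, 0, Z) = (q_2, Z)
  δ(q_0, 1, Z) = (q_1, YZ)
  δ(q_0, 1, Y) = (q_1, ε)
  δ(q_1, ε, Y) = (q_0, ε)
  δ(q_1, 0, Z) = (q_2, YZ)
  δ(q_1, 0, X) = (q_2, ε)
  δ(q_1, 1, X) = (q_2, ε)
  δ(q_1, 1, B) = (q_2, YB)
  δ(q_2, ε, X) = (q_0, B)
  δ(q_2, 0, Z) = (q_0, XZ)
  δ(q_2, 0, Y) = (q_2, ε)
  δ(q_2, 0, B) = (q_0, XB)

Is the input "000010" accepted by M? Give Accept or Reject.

Reject

(q_0, 000010, Z) ⊢ (q_2, 00010, Z) ⊢ (q_0, 0010, XZ) ⊢ (q_1, 0010, Z) ⊢ (q_2, 010, YZ) ⊢ (q_2, 10, Z)
No transition applies at (q_2, 10, Z); input not fully consumed.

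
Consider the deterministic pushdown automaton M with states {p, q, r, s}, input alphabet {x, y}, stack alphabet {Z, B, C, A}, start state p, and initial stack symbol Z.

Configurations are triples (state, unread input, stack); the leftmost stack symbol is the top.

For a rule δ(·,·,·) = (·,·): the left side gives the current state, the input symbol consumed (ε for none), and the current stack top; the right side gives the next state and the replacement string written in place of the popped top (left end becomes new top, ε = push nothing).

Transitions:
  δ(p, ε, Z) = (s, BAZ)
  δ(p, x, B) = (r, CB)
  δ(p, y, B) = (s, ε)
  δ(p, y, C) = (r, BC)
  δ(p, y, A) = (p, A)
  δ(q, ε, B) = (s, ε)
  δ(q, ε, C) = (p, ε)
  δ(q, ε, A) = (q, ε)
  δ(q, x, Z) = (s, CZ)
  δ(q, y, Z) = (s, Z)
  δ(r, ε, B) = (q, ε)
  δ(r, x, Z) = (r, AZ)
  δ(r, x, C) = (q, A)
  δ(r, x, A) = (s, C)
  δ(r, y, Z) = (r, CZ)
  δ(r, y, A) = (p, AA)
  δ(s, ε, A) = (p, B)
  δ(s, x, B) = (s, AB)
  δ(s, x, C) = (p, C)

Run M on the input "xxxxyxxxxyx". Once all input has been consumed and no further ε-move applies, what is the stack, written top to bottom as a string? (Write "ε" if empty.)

(p, xxxxyxxxxyx, Z)
  ε-move, top Z: go to s, push BAZ → (s, xxxxyxxxxyx, BAZ)
  read x, top B: go to s, push AB → (s, xxxyxxxxyx, ABAZ)
  ε-move, top A: go to p, push B → (p, xxxyxxxxyx, BBAZ)
  read x, top B: go to r, push CB → (r, xxyxxxxyx, CBBAZ)
  read x, top C: go to q, push A → (q, xyxxxxyx, ABBAZ)
  ε-move, top A: go to q, push ε → (q, xyxxxxyx, BBAZ)
  ε-move, top B: go to s, push ε → (s, xyxxxxyx, BAZ)
  read x, top B: go to s, push AB → (s, yxxxxyx, ABAZ)
  ε-move, top A: go to p, push B → (p, yxxxxyx, BBAZ)
  read y, top B: go to s, push ε → (s, xxxxyx, BAZ)
  read x, top B: go to s, push AB → (s, xxxyx, ABAZ)
  ε-move, top A: go to p, push B → (p, xxxyx, BBAZ)
  read x, top B: go to r, push CB → (r, xxyx, CBBAZ)
  read x, top C: go to q, push A → (q, xyx, ABBAZ)
  ε-move, top A: go to q, push ε → (q, xyx, BBAZ)
  ε-move, top B: go to s, push ε → (s, xyx, BAZ)
  read x, top B: go to s, push AB → (s, yx, ABAZ)
  ε-move, top A: go to p, push B → (p, yx, BBAZ)
  read y, top B: go to s, push ε → (s, x, BAZ)
  read x, top B: go to s, push AB → (s, ε, ABAZ)
  ε-move, top A: go to p, push B → (p, ε, BBAZ)
All input consumed in state p with stack BBAZ.

BBAZ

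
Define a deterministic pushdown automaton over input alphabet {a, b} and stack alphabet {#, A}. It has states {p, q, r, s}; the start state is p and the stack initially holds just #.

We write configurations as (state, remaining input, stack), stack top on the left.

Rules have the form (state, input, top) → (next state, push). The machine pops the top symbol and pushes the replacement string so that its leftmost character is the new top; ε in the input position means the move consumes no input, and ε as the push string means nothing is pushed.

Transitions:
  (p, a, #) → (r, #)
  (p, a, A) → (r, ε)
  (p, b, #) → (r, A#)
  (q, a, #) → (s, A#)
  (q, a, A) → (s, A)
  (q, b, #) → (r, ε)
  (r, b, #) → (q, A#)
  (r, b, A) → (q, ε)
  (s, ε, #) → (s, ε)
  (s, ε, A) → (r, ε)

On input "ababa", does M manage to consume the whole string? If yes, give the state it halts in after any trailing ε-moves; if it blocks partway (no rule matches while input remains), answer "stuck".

(p, ababa, #)
  read a, top #: go to r, push # → (r, baba, #)
  read b, top #: go to q, push A# → (q, aba, A#)
  read a, top A: go to s, push A → (s, ba, A#)
  ε-move, top A: go to r, push ε → (r, ba, #)
  read b, top #: go to q, push A# → (q, a, A#)
  read a, top A: go to s, push A → (s, ε, A#)
  ε-move, top A: go to r, push ε → (r, ε, #)
All input consumed; M is in state r.

r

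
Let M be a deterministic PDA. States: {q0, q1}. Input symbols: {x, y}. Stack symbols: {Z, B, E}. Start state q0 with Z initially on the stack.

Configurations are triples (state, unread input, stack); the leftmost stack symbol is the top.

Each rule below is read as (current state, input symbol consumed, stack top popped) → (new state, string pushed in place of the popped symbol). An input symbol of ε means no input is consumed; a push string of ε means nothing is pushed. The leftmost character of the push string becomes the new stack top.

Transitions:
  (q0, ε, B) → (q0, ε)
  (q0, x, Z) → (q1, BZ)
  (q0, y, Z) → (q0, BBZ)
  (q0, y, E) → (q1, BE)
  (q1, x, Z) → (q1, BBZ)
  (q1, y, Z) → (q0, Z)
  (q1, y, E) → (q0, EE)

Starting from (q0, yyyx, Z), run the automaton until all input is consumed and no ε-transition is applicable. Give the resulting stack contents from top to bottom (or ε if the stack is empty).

(q0, yyyx, Z)
  read y, top Z: go to q0, push BBZ → (q0, yyx, BBZ)
  ε-move, top B: go to q0, push ε → (q0, yyx, BZ)
  ε-move, top B: go to q0, push ε → (q0, yyx, Z)
  read y, top Z: go to q0, push BBZ → (q0, yx, BBZ)
  ε-move, top B: go to q0, push ε → (q0, yx, BZ)
  ε-move, top B: go to q0, push ε → (q0, yx, Z)
  read y, top Z: go to q0, push BBZ → (q0, x, BBZ)
  ε-move, top B: go to q0, push ε → (q0, x, BZ)
  ε-move, top B: go to q0, push ε → (q0, x, Z)
  read x, top Z: go to q1, push BZ → (q1, ε, BZ)
All input consumed in state q1 with stack BZ.

BZ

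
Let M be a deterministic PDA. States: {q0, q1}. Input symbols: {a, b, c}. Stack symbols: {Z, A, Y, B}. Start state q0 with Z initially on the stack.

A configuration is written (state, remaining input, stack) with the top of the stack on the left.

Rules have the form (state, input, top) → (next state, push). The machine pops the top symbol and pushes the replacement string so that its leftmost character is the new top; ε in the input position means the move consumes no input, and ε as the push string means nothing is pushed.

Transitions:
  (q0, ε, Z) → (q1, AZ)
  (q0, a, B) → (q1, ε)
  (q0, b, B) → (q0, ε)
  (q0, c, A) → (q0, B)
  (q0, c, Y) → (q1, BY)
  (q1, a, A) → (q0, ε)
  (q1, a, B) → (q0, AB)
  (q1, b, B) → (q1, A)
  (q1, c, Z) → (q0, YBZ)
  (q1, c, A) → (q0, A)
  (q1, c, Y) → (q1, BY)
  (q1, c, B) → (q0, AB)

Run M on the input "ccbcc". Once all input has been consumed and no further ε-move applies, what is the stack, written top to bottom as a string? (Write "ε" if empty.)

(q0, ccbcc, Z)
  ε-move, top Z: go to q1, push AZ → (q1, ccbcc, AZ)
  read c, top A: go to q0, push A → (q0, cbcc, AZ)
  read c, top A: go to q0, push B → (q0, bcc, BZ)
  read b, top B: go to q0, push ε → (q0, cc, Z)
  ε-move, top Z: go to q1, push AZ → (q1, cc, AZ)
  read c, top A: go to q0, push A → (q0, c, AZ)
  read c, top A: go to q0, push B → (q0, ε, BZ)
All input consumed in state q0 with stack BZ.

BZ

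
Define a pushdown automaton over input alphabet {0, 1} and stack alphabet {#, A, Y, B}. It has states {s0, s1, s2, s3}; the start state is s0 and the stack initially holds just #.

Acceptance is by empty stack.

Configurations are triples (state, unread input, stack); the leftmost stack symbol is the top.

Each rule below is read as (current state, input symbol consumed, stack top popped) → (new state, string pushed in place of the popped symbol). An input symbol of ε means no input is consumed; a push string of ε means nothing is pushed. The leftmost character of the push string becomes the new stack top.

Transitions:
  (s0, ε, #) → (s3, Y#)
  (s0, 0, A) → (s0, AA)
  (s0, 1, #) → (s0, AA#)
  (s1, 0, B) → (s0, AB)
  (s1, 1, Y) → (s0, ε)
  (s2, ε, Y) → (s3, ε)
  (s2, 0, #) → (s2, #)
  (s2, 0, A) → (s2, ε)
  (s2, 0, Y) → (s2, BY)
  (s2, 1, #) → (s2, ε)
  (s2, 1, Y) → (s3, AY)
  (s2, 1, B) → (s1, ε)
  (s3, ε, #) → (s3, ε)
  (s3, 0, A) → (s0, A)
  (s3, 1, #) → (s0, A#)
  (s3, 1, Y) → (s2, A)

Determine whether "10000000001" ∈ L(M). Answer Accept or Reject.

Accept

One accepting computation: (s0, 10000000001, #) ⊢ (s3, 10000000001, Y#) ⊢ (s2, 0000000001, A#) ⊢ (s2, 000000001, #) ⊢ (s2, 00000001, #) ⊢ (s2, 0000001, #) ⊢ (s2, 000001, #) ⊢ (s2, 00001, #) ⊢ (s2, 0001, #) ⊢ (s2, 001, #) ⊢ (s2, 01, #) ⊢ (s2, 1, #) ⊢ (s2, ε, ε)
All input consumed and the stack is empty.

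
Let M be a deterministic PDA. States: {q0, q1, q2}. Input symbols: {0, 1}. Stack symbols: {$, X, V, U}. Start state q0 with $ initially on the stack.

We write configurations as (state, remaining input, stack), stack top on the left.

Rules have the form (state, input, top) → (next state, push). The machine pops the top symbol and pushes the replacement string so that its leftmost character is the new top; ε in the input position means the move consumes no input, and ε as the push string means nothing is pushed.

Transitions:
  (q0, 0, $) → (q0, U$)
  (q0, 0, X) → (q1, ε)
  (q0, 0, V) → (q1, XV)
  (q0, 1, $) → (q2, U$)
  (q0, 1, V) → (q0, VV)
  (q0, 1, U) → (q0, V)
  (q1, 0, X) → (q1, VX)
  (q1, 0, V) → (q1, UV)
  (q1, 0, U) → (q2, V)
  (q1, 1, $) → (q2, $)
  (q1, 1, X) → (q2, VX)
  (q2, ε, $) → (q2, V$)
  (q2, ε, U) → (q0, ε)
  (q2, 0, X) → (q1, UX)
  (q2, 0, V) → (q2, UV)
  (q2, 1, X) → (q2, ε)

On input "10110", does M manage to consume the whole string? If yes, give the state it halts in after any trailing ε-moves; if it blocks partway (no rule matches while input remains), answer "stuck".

q1

(q0, 10110, $) ⊢ (q2, 0110, U$) ⊢ (q0, 0110, $) ⊢ (q0, 110, U$) ⊢ (q0, 10, V$) ⊢ (q0, 0, VV$) ⊢ (q1, ε, XVV$)
All input consumed; M is in state q1.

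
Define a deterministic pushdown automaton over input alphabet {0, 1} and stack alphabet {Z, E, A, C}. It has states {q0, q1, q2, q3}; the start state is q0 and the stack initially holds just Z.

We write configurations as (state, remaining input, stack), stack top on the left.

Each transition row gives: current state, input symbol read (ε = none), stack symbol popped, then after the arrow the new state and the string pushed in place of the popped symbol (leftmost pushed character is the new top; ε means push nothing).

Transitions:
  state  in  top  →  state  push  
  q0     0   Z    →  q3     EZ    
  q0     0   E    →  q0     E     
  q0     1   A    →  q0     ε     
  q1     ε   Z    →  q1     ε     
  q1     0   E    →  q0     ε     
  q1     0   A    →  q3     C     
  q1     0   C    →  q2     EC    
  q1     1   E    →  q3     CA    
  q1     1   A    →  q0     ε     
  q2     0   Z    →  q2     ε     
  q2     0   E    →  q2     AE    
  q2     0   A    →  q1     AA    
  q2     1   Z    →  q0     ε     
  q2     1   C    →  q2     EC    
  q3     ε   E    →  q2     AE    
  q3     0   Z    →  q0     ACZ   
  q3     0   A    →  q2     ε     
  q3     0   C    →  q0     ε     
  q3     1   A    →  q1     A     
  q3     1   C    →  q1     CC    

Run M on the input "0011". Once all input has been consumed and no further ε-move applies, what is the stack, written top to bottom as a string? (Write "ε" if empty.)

EZ

(q0, 0011, Z) ⊢ (q3, 011, EZ) ⊢ (q2, 011, AEZ) ⊢ (q1, 11, AAEZ) ⊢ (q0, 1, AEZ) ⊢ (q0, ε, EZ)
All input consumed in state q0 with stack EZ.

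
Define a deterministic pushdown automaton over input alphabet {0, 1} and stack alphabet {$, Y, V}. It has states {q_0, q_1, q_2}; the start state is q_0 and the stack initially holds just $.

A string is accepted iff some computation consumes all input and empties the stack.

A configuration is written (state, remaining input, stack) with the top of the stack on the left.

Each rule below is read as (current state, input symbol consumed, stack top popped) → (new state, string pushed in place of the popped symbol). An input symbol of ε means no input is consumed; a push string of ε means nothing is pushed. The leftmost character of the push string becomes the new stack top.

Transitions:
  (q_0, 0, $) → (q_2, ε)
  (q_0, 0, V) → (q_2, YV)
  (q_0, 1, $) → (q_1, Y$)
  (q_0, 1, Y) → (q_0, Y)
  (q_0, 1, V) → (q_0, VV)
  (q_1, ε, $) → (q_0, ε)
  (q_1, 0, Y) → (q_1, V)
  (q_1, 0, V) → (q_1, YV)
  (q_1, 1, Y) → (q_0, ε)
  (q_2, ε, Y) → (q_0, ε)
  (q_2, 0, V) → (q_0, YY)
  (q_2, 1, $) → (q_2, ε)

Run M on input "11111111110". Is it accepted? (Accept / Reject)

(q_0, 11111111110, $)
  read 1, top $: go to q_1, push Y$ → (q_1, 1111111110, Y$)
  read 1, top Y: go to q_0, push ε → (q_0, 111111110, $)
  read 1, top $: go to q_1, push Y$ → (q_1, 11111110, Y$)
  read 1, top Y: go to q_0, push ε → (q_0, 1111110, $)
  read 1, top $: go to q_1, push Y$ → (q_1, 111110, Y$)
  read 1, top Y: go to q_0, push ε → (q_0, 11110, $)
  read 1, top $: go to q_1, push Y$ → (q_1, 1110, Y$)
  read 1, top Y: go to q_0, push ε → (q_0, 110, $)
  read 1, top $: go to q_1, push Y$ → (q_1, 10, Y$)
  read 1, top Y: go to q_0, push ε → (q_0, 0, $)
  read 0, top $: go to q_2, push ε → (q_2, ε, ε)
All input consumed and the stack is empty.

Accept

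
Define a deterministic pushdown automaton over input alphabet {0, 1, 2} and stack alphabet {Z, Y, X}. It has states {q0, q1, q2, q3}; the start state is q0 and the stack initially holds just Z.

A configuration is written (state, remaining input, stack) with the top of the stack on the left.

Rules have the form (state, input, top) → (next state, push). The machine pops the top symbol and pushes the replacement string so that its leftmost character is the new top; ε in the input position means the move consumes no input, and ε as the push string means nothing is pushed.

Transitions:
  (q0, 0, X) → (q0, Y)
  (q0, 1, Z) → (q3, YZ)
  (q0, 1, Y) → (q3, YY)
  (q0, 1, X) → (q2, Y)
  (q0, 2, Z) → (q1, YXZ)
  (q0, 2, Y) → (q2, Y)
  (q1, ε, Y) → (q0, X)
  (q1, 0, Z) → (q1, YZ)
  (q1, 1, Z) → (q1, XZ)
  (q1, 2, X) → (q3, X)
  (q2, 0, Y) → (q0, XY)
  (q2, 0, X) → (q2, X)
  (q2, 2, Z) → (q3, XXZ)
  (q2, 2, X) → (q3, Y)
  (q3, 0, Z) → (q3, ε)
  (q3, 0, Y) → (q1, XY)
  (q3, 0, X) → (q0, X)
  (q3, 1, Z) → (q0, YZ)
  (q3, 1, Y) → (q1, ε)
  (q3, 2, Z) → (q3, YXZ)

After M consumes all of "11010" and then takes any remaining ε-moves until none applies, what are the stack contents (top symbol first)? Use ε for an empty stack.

XYZ

(q0, 11010, Z) ⊢ (q3, 1010, YZ) ⊢ (q1, 010, Z) ⊢ (q1, 10, YZ) ⊢ (q0, 10, XZ) ⊢ (q2, 0, YZ) ⊢ (q0, ε, XYZ)
All input consumed in state q0 with stack XYZ.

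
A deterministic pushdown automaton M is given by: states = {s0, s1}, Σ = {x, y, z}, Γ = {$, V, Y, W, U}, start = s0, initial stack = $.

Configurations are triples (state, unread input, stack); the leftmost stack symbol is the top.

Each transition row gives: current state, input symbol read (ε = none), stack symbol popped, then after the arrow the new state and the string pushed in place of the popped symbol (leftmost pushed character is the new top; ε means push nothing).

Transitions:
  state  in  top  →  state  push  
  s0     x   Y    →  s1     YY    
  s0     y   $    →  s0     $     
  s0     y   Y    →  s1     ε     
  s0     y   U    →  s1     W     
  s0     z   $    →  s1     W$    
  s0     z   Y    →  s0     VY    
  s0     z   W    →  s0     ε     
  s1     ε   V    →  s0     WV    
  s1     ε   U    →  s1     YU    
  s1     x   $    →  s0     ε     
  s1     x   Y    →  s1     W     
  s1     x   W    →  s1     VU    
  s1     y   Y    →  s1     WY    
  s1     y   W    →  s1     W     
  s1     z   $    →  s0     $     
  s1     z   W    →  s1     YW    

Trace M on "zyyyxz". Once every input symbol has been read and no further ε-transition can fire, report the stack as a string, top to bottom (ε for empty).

(s0, zyyyxz, $)
  read z, top $: go to s1, push W$ → (s1, yyyxz, W$)
  read y, top W: go to s1, push W → (s1, yyxz, W$)
  read y, top W: go to s1, push W → (s1, yxz, W$)
  read y, top W: go to s1, push W → (s1, xz, W$)
  read x, top W: go to s1, push VU → (s1, z, VU$)
  ε-move, top V: go to s0, push WV → (s0, z, WVU$)
  read z, top W: go to s0, push ε → (s0, ε, VU$)
All input consumed in state s0 with stack VU$.

VU$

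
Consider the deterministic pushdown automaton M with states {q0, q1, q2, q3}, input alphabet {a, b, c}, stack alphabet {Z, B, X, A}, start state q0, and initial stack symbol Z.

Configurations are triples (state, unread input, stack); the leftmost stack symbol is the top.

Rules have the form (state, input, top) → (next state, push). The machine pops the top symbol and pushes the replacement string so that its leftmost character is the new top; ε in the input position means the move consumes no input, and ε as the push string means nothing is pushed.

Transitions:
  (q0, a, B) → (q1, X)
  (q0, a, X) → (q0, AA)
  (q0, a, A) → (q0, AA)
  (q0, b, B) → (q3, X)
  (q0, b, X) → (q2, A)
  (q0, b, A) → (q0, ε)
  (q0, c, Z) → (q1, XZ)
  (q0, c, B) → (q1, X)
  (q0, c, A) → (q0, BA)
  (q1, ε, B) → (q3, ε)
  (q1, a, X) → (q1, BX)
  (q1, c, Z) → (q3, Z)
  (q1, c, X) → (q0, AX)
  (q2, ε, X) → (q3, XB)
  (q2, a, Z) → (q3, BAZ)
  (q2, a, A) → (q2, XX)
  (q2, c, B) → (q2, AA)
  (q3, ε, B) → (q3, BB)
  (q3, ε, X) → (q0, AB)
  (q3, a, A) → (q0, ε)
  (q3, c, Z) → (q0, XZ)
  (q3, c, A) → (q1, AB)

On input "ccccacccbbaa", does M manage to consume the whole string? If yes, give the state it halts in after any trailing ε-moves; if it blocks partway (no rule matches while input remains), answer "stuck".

(q0, ccccacccbbaa, Z) ⊢ (q1, cccacccbbaa, XZ) ⊢ (q0, ccacccbbaa, AXZ) ⊢ (q0, cacccbbaa, BAXZ) ⊢ (q1, acccbbaa, XAXZ) ⊢ (q1, cccbbaa, BXAXZ) ⊢ (q3, cccbbaa, XAXZ) ⊢ (q0, cccbbaa, ABAXZ) ⊢ (q0, ccbbaa, BABAXZ) ⊢ (q1, cbbaa, XABAXZ) ⊢ (q0, bbaa, AXABAXZ) ⊢ (q0, baa, XABAXZ) ⊢ (q2, aa, AABAXZ) ⊢ (q2, a, XXABAXZ) ⊢ (q3, a, XBXABAXZ) ⊢ (q0, a, ABBXABAXZ) ⊢ (q0, ε, AABBXABAXZ)
All input consumed; M is in state q0.

q0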